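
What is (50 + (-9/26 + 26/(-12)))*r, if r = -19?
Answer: -35188/39 ≈ -902.26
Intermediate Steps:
(50 + (-9/26 + 26/(-12)))*r = (50 + (-9/26 + 26/(-12)))*(-19) = (50 + (-9*1/26 + 26*(-1/12)))*(-19) = (50 + (-9/26 - 13/6))*(-19) = (50 - 98/39)*(-19) = (1852/39)*(-19) = -35188/39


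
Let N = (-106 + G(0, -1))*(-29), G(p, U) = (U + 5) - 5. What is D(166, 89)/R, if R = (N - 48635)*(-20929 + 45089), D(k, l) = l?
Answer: -89/1100053120 ≈ -8.0905e-8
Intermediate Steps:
G(p, U) = U (G(p, U) = (5 + U) - 5 = U)
N = 3103 (N = (-106 - 1)*(-29) = -107*(-29) = 3103)
R = -1100053120 (R = (3103 - 48635)*(-20929 + 45089) = -45532*24160 = -1100053120)
D(166, 89)/R = 89/(-1100053120) = 89*(-1/1100053120) = -89/1100053120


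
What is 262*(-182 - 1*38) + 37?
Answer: -57603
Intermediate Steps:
262*(-182 - 1*38) + 37 = 262*(-182 - 38) + 37 = 262*(-220) + 37 = -57640 + 37 = -57603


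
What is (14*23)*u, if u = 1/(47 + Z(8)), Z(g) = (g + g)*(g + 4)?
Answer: 322/239 ≈ 1.3473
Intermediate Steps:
Z(g) = 2*g*(4 + g) (Z(g) = (2*g)*(4 + g) = 2*g*(4 + g))
u = 1/239 (u = 1/(47 + 2*8*(4 + 8)) = 1/(47 + 2*8*12) = 1/(47 + 192) = 1/239 ≈ 0.0041841)
(14*23)*u = (14*23)*(1/239) = 322*(1/239) = 322/239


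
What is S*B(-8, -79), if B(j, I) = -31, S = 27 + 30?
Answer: -1767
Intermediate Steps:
S = 57
S*B(-8, -79) = 57*(-31) = -1767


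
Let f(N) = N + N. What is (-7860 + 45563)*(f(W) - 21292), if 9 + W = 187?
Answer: -789350008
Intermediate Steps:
W = 178 (W = -9 + 187 = 178)
f(N) = 2*N
(-7860 + 45563)*(f(W) - 21292) = (-7860 + 45563)*(2*178 - 21292) = 37703*(356 - 21292) = 37703*(-20936) = -789350008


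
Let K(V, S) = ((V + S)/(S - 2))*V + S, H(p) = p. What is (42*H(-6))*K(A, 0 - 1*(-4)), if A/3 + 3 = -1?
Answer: -13104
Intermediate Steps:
A = -12 (A = -9 + 3*(-1) = -9 - 3 = -12)
K(V, S) = S + V*(S + V)/(-2 + S) (K(V, S) = ((S + V)/(-2 + S))*V + S = V*(S + V)/(-2 + S) + S = S + V*(S + V)/(-2 + S))
(42*H(-6))*K(A, 0 - 1*(-4)) = (42*(-6))*(((0 - 1*(-4))² + (-12)² - 2*(0 - 1*(-4)) + (0 - 1*(-4))*(-12))/(-2 + (0 - 1*(-4)))) = -252*((0 + 4)² + 144 - 2*(0 + 4) + (0 + 4)*(-12))/(-2 + (0 + 4)) = -252*(4² + 144 - 2*4 + 4*(-12))/(-2 + 4) = -252*(16 + 144 - 8 - 48)/2 = -126*104 = -252*52 = -13104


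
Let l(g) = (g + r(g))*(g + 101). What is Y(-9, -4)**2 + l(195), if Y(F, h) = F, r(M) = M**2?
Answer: 11313201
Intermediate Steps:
l(g) = (101 + g)*(g + g**2) (l(g) = (g + g**2)*(g + 101) = (g + g**2)*(101 + g) = (101 + g)*(g + g**2))
Y(-9, -4)**2 + l(195) = (-9)**2 + 195*(101 + 195**2 + 102*195) = 81 + 195*(101 + 38025 + 19890) = 81 + 195*58016 = 81 + 11313120 = 11313201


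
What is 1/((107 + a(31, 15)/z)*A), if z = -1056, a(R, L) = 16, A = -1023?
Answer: -2/218891 ≈ -9.1370e-6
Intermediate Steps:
1/((107 + a(31, 15)/z)*A) = 1/((107 + 16/(-1056))*(-1023)) = 1/((107 + 16*(-1/1056))*(-1023)) = 1/((107 - 1/66)*(-1023)) = 1/((7061/66)*(-1023)) = 1/(-218891/2) = -2/218891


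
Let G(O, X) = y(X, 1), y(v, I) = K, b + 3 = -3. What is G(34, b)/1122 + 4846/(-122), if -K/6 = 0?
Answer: -2423/61 ≈ -39.721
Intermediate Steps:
b = -6 (b = -3 - 3 = -6)
K = 0 (K = -6*0 = 0)
y(v, I) = 0
G(O, X) = 0
G(34, b)/1122 + 4846/(-122) = 0/1122 + 4846/(-122) = 0*(1/1122) + 4846*(-1/122) = 0 - 2423/61 = -2423/61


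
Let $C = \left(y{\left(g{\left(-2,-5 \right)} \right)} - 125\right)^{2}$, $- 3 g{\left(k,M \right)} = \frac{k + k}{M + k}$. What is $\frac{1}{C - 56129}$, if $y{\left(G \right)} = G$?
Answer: $- \frac{441}{17841248} \approx -2.4718 \cdot 10^{-5}$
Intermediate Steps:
$g{\left(k,M \right)} = - \frac{2 k}{3 \left(M + k\right)}$ ($g{\left(k,M \right)} = - \frac{\left(k + k\right) \frac{1}{M + k}}{3} = - \frac{2 k \frac{1}{M + k}}{3} = - \frac{2 k}{3 \left(M + k\right)}$)
$C = \frac{6911641}{441}$ ($C = \left(\left(-2\right) \left(-2\right) \frac{1}{3 \left(-5\right) + 3 \left(-2\right)} - 125\right)^{2} = \left(\left(-2\right) \left(-2\right) \frac{1}{-15 - 6} - 125\right)^{2} = \left(\left(-2\right) \left(-2\right) \frac{1}{-21} - 125\right)^{2} = \left(\left(-2\right) \left(-2\right) \left(- \frac{1}{21}\right) - 125\right)^{2} = \left(- \frac{4}{21} - 125\right)^{2} = \left(- \frac{2629}{21}\right)^{2} = \frac{6911641}{441} \approx 15673.0$)
$\frac{1}{C - 56129} = \frac{1}{\frac{6911641}{441} - 56129} = \frac{1}{- \frac{17841248}{441}} = - \frac{441}{17841248}$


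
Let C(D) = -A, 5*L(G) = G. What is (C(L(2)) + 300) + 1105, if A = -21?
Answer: 1426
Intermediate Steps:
L(G) = G/5
C(D) = 21 (C(D) = -1*(-21) = 21)
(C(L(2)) + 300) + 1105 = (21 + 300) + 1105 = 321 + 1105 = 1426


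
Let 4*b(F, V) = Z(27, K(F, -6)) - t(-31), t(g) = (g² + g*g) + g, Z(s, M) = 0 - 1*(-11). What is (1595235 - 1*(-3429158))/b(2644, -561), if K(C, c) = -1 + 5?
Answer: -5024393/470 ≈ -10690.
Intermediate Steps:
K(C, c) = 4
Z(s, M) = 11 (Z(s, M) = 0 + 11 = 11)
t(g) = g + 2*g² (t(g) = (g² + g²) + g = 2*g² + g = g + 2*g²)
b(F, V) = -470 (b(F, V) = (11 - (-31)*(1 + 2*(-31)))/4 = (11 - (-31)*(1 - 62))/4 = (11 - (-31)*(-61))/4 = (11 - 1*1891)/4 = (11 - 1891)/4 = (¼)*(-1880) = -470)
(1595235 - 1*(-3429158))/b(2644, -561) = (1595235 - 1*(-3429158))/(-470) = (1595235 + 3429158)*(-1/470) = 5024393*(-1/470) = -5024393/470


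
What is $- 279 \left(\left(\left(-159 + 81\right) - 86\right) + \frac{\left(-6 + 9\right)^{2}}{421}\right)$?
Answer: $\frac{19260765}{421} \approx 45750.0$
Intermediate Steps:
$- 279 \left(\left(\left(-159 + 81\right) - 86\right) + \frac{\left(-6 + 9\right)^{2}}{421}\right) = - 279 \left(\left(-78 - 86\right) + 3^{2} \cdot \frac{1}{421}\right) = - 279 \left(-164 + 9 \cdot \frac{1}{421}\right) = - 279 \left(-164 + \frac{9}{421}\right) = \left(-279\right) \left(- \frac{69035}{421}\right) = \frac{19260765}{421}$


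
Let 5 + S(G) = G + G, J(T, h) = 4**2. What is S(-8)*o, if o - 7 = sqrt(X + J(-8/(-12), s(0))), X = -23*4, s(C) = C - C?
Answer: -147 - 42*I*sqrt(19) ≈ -147.0 - 183.07*I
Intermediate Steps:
s(C) = 0
X = -92
J(T, h) = 16
o = 7 + 2*I*sqrt(19) (o = 7 + sqrt(-92 + 16) = 7 + sqrt(-76) = 7 + 2*I*sqrt(19) ≈ 7.0 + 8.7178*I)
S(G) = -5 + 2*G (S(G) = -5 + (G + G) = -5 + 2*G)
S(-8)*o = (-5 + 2*(-8))*(7 + 2*I*sqrt(19)) = (-5 - 16)*(7 + 2*I*sqrt(19)) = -21*(7 + 2*I*sqrt(19)) = -147 - 42*I*sqrt(19)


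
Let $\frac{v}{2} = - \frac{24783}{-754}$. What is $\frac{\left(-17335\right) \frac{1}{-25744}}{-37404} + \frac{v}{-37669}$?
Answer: $- \frac{24110436926363}{13674753811562688} \approx -0.0017631$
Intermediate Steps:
$v = \frac{24783}{377}$ ($v = 2 \left(- \frac{24783}{-754}\right) = 2 \left(\left(-24783\right) \left(- \frac{1}{754}\right)\right) = 2 \cdot \frac{24783}{754} = \frac{24783}{377} \approx 65.737$)
$\frac{\left(-17335\right) \frac{1}{-25744}}{-37404} + \frac{v}{-37669} = \frac{\left(-17335\right) \frac{1}{-25744}}{-37404} + \frac{24783}{377 \left(-37669\right)} = \left(-17335\right) \left(- \frac{1}{25744}\right) \left(- \frac{1}{37404}\right) + \frac{24783}{377} \left(- \frac{1}{37669}\right) = \frac{17335}{25744} \left(- \frac{1}{37404}\right) - \frac{24783}{14201213} = - \frac{17335}{962928576} - \frac{24783}{14201213} = - \frac{24110436926363}{13674753811562688}$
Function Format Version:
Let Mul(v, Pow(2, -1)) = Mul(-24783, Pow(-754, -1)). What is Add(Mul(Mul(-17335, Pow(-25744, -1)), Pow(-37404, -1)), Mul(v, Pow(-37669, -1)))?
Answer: Rational(-24110436926363, 13674753811562688) ≈ -0.0017631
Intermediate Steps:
v = Rational(24783, 377) (v = Mul(2, Mul(-24783, Pow(-754, -1))) = Mul(2, Mul(-24783, Rational(-1, 754))) = Mul(2, Rational(24783, 754)) = Rational(24783, 377) ≈ 65.737)
Add(Mul(Mul(-17335, Pow(-25744, -1)), Pow(-37404, -1)), Mul(v, Pow(-37669, -1))) = Add(Mul(Mul(-17335, Pow(-25744, -1)), Pow(-37404, -1)), Mul(Rational(24783, 377), Pow(-37669, -1))) = Add(Mul(Mul(-17335, Rational(-1, 25744)), Rational(-1, 37404)), Mul(Rational(24783, 377), Rational(-1, 37669))) = Add(Mul(Rational(17335, 25744), Rational(-1, 37404)), Rational(-24783, 14201213)) = Add(Rational(-17335, 962928576), Rational(-24783, 14201213)) = Rational(-24110436926363, 13674753811562688)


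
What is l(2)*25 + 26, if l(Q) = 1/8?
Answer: 233/8 ≈ 29.125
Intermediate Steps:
l(Q) = 1/8
l(2)*25 + 26 = (1/8)*25 + 26 = 25/8 + 26 = 233/8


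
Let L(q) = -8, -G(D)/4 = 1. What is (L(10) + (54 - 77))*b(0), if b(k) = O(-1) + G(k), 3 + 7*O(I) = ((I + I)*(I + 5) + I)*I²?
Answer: 1240/7 ≈ 177.14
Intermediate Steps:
G(D) = -4 (G(D) = -4*1 = -4)
O(I) = -3/7 + I²*(I + 2*I*(5 + I))/7 (O(I) = -3/7 + (((I + I)*(I + 5) + I)*I²)/7 = -3/7 + (((2*I)*(5 + I) + I)*I²)/7 = -3/7 + ((2*I*(5 + I) + I)*I²)/7 = -3/7 + ((I + 2*I*(5 + I))*I²)/7 = -3/7 + (I²*(I + 2*I*(5 + I)))/7 = -3/7 + I²*(I + 2*I*(5 + I))/7)
b(k) = -40/7 (b(k) = (-3/7 + (2/7)*(-1)⁴ + (11/7)*(-1)³) - 4 = (-3/7 + (2/7)*1 + (11/7)*(-1)) - 4 = (-3/7 + 2/7 - 11/7) - 4 = -12/7 - 4 = -40/7)
(L(10) + (54 - 77))*b(0) = (-8 + (54 - 77))*(-40/7) = (-8 - 23)*(-40/7) = -31*(-40/7) = 1240/7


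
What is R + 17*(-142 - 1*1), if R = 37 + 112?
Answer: -2282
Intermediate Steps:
R = 149
R + 17*(-142 - 1*1) = 149 + 17*(-142 - 1*1) = 149 + 17*(-142 - 1) = 149 + 17*(-143) = 149 - 2431 = -2282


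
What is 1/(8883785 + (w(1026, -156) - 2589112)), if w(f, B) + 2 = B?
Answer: 1/6294515 ≈ 1.5887e-7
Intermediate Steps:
w(f, B) = -2 + B
1/(8883785 + (w(1026, -156) - 2589112)) = 1/(8883785 + ((-2 - 156) - 2589112)) = 1/(8883785 + (-158 - 2589112)) = 1/(8883785 - 2589270) = 1/6294515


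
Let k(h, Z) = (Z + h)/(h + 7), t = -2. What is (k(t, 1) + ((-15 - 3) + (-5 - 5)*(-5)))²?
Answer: 25281/25 ≈ 1011.2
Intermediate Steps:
k(h, Z) = (Z + h)/(7 + h)
(k(t, 1) + ((-15 - 3) + (-5 - 5)*(-5)))² = ((1 - 2)/(7 - 2) + ((-15 - 3) + (-5 - 5)*(-5)))² = (-1/5 + (-18 - 10*(-5)))² = ((⅕)*(-1) + (-18 + 50))² = (-⅕ + 32)² = (159/5)² = 25281/25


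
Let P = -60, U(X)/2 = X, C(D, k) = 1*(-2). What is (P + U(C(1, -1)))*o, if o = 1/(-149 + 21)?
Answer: ½ ≈ 0.50000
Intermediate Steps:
C(D, k) = -2
U(X) = 2*X
o = -1/128 (o = 1/(-128) = -1/128 ≈ -0.0078125)
(P + U(C(1, -1)))*o = (-60 + 2*(-2))*(-1/128) = (-60 - 4)*(-1/128) = -64*(-1/128) = ½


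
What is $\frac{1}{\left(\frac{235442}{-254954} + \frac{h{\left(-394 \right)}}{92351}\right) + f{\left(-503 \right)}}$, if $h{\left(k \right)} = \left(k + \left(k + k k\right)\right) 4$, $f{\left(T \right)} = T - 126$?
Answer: $- \frac{1681804061}{1048157237410} \approx -0.0016045$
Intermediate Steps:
$f{\left(T \right)} = -126 + T$ ($f{\left(T \right)} = T - 126 = -126 + T$)
$h{\left(k \right)} = 4 k^{2} + 8 k$ ($h{\left(k \right)} = \left(k + \left(k + k^{2}\right)\right) 4 = \left(k^{2} + 2 k\right) 4 = 4 k^{2} + 8 k$)
$\frac{1}{\left(\frac{235442}{-254954} + \frac{h{\left(-394 \right)}}{92351}\right) + f{\left(-503 \right)}} = \frac{1}{\left(\frac{235442}{-254954} + \frac{4 \left(-394\right) \left(2 - 394\right)}{92351}\right) - 629} = \frac{1}{\left(235442 \left(- \frac{1}{254954}\right) + 4 \left(-394\right) \left(-392\right) \frac{1}{92351}\right) - 629} = \frac{1}{\left(- \frac{117721}{127477} + 617792 \cdot \frac{1}{92351}\right) - 629} = \frac{1}{\left(- \frac{117721}{127477} + \frac{88256}{13193}\right) - 629} = \frac{1}{\frac{9697516959}{1681804061} - 629} = \frac{1}{- \frac{1048157237410}{1681804061}} = - \frac{1681804061}{1048157237410}$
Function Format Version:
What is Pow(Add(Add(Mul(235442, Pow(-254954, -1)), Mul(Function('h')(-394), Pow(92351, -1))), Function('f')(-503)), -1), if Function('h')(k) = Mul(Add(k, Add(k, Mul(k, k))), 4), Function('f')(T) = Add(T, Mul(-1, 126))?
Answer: Rational(-1681804061, 1048157237410) ≈ -0.0016045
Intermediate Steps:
Function('f')(T) = Add(-126, T) (Function('f')(T) = Add(T, -126) = Add(-126, T))
Function('h')(k) = Add(Mul(4, Pow(k, 2)), Mul(8, k)) (Function('h')(k) = Mul(Add(k, Add(k, Pow(k, 2))), 4) = Mul(Add(Pow(k, 2), Mul(2, k)), 4) = Add(Mul(4, Pow(k, 2)), Mul(8, k)))
Pow(Add(Add(Mul(235442, Pow(-254954, -1)), Mul(Function('h')(-394), Pow(92351, -1))), Function('f')(-503)), -1) = Pow(Add(Add(Mul(235442, Pow(-254954, -1)), Mul(Mul(4, -394, Add(2, -394)), Pow(92351, -1))), Add(-126, -503)), -1) = Pow(Add(Add(Mul(235442, Rational(-1, 254954)), Mul(Mul(4, -394, -392), Rational(1, 92351))), -629), -1) = Pow(Add(Add(Rational(-117721, 127477), Mul(617792, Rational(1, 92351))), -629), -1) = Pow(Add(Add(Rational(-117721, 127477), Rational(88256, 13193)), -629), -1) = Pow(Add(Rational(9697516959, 1681804061), -629), -1) = Pow(Rational(-1048157237410, 1681804061), -1) = Rational(-1681804061, 1048157237410)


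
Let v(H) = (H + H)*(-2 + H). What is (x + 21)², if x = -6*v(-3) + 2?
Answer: 24649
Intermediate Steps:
v(H) = 2*H*(-2 + H) (v(H) = (2*H)*(-2 + H) = 2*H*(-2 + H))
x = -178 (x = -12*(-3)*(-2 - 3) + 2 = -12*(-3)*(-5) + 2 = -6*30 + 2 = -180 + 2 = -178)
(x + 21)² = (-178 + 21)² = (-157)² = 24649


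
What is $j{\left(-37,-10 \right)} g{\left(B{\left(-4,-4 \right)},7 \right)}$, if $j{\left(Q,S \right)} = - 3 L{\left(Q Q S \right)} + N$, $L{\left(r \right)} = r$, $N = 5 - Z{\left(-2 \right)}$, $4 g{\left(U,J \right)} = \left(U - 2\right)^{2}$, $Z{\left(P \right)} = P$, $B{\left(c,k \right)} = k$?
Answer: $369693$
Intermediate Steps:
$g{\left(U,J \right)} = \frac{\left(-2 + U\right)^{2}}{4}$ ($g{\left(U,J \right)} = \frac{\left(U - 2\right)^{2}}{4} = \frac{\left(-2 + U\right)^{2}}{4}$)
$N = 7$ ($N = 5 - -2 = 5 + 2 = 7$)
$j{\left(Q,S \right)} = 7 - 3 S Q^{2}$ ($j{\left(Q,S \right)} = - 3 Q Q S + 7 = - 3 Q^{2} S + 7 = - 3 S Q^{2} + 7 = 7 - 3 S Q^{2}$)
$j{\left(-37,-10 \right)} g{\left(B{\left(-4,-4 \right)},7 \right)} = \left(7 - - 30 \left(-37\right)^{2}\right) \frac{\left(-2 - 4\right)^{2}}{4} = \left(7 - \left(-30\right) 1369\right) \frac{\left(-6\right)^{2}}{4} = \left(7 + 41070\right) \frac{1}{4} \cdot 36 = 41077 \cdot 9 = 369693$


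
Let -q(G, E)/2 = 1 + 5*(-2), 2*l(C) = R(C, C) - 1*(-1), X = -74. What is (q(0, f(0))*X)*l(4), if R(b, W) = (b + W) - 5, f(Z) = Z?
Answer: -2664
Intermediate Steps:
R(b, W) = -5 + W + b (R(b, W) = (W + b) - 5 = -5 + W + b)
l(C) = -2 + C (l(C) = ((-5 + C + C) - 1*(-1))/2 = ((-5 + 2*C) + 1)/2 = (-4 + 2*C)/2 = -2 + C)
q(G, E) = 18 (q(G, E) = -2*(1 + 5*(-2)) = -2*(1 - 10) = -2*(-9) = 18)
(q(0, f(0))*X)*l(4) = (18*(-74))*(-2 + 4) = -1332*2 = -2664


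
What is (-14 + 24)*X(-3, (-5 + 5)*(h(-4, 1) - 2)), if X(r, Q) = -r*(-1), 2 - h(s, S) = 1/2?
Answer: -30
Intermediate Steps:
h(s, S) = 3/2 (h(s, S) = 2 - 1/2 = 3/2)
X(r, Q) = r
(-14 + 24)*X(-3, (-5 + 5)*(h(-4, 1) - 2)) = (-14 + 24)*(-3) = 10*(-3) = -30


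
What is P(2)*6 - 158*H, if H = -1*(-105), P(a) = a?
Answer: -16578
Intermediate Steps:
H = 105
P(2)*6 - 158*H = 2*6 - 158*105 = 12 - 16590 = -16578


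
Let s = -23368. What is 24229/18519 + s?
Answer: -432727763/18519 ≈ -23367.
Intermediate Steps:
24229/18519 + s = 24229/18519 - 23368 = -432727763/18519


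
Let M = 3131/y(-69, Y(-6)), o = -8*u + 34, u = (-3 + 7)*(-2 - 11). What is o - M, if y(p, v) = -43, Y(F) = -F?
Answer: 22481/43 ≈ 522.81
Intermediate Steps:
u = -52 (u = 4*(-13) = -52)
o = 450 (o = -8*(-52) + 34 = 416 + 34 = 450)
M = -3131/43 (M = 3131/(-43) = 3131*(-1/43) = -3131/43 ≈ -72.814)
o - M = 450 - 1*(-3131/43) = 450 + 3131/43 = 22481/43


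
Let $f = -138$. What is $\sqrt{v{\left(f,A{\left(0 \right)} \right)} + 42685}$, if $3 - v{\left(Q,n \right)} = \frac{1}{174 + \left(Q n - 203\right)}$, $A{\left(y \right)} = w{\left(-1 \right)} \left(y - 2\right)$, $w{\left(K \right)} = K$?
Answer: $\frac{3 \sqrt{441227945}}{305} \approx 206.61$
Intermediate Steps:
$A{\left(y \right)} = 2 - y$ ($A{\left(y \right)} = - (y - 2) = - (-2 + y) = 2 - y$)
$v{\left(Q,n \right)} = 3 - \frac{1}{-29 + Q n}$ ($v{\left(Q,n \right)} = 3 - \frac{1}{174 + \left(Q n - 203\right)} = 3 - \frac{1}{174 + \left(-203 + Q n\right)} = 3 - \frac{1}{-29 + Q n}$)
$\sqrt{v{\left(f,A{\left(0 \right)} \right)} + 42685} = \sqrt{\frac{-88 + 3 \left(-138\right) \left(2 - 0\right)}{-29 - 138 \left(2 - 0\right)} + 42685} = \sqrt{\frac{-88 + 3 \left(-138\right) \left(2 + 0\right)}{-29 - 138 \left(2 + 0\right)} + 42685} = \sqrt{\frac{-88 + 3 \left(-138\right) 2}{-29 - 276} + 42685} = \sqrt{\frac{-88 - 828}{-29 - 276} + 42685} = \sqrt{\frac{1}{-305} \left(-916\right) + 42685} = \sqrt{\left(- \frac{1}{305}\right) \left(-916\right) + 42685} = \sqrt{\frac{916}{305} + 42685} = \sqrt{\frac{13019841}{305}} = \frac{3 \sqrt{441227945}}{305}$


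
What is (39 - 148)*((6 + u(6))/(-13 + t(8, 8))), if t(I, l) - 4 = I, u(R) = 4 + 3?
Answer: 1417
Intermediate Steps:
u(R) = 7
t(I, l) = 4 + I
(39 - 148)*((6 + u(6))/(-13 + t(8, 8))) = (39 - 148)*((6 + 7)/(-13 + (4 + 8))) = -1417/(-13 + 12) = -1417/(-1) = -1417*(-1) = -109*(-13) = 1417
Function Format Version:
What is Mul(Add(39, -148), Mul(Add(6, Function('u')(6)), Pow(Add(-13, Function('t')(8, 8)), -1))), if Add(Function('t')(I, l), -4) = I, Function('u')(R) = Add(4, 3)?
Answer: 1417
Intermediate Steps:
Function('u')(R) = 7
Function('t')(I, l) = Add(4, I)
Mul(Add(39, -148), Mul(Add(6, Function('u')(6)), Pow(Add(-13, Function('t')(8, 8)), -1))) = Mul(Add(39, -148), Mul(Add(6, 7), Pow(Add(-13, Add(4, 8)), -1))) = Mul(-109, Mul(13, Pow(Add(-13, 12), -1))) = Mul(-109, Mul(13, Pow(-1, -1))) = Mul(-109, Mul(13, -1)) = Mul(-109, -13) = 1417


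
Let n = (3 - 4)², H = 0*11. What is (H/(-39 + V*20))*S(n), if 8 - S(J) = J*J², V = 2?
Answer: 0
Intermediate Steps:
H = 0
n = 1 (n = (-1)² = 1)
S(J) = 8 - J³ (S(J) = 8 - J*J² = 8 - J³)
(H/(-39 + V*20))*S(n) = (0/(-39 + 2*20))*(8 - 1*1³) = (0/(-39 + 40))*(8 - 1*1) = (0/1)*(8 - 1) = (1*0)*7 = 0*7 = 0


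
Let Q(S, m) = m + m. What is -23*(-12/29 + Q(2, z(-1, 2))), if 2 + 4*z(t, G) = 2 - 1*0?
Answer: 276/29 ≈ 9.5172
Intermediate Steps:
z(t, G) = 0 (z(t, G) = -½ + (2 - 1*0)/4 = -½ + (2 + 0)/4 = -½ + (¼)*2 = -½ + ½ = 0)
Q(S, m) = 2*m
-23*(-12/29 + Q(2, z(-1, 2))) = -23*(-12/29 + 2*0) = -23*(-12*1/29 + 0) = -23*(-12/29 + 0) = -23*(-12/29) = 276/29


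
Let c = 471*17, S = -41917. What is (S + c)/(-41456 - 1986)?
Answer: 16955/21721 ≈ 0.78058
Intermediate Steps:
c = 8007
(S + c)/(-41456 - 1986) = (-41917 + 8007)/(-41456 - 1986) = -33910/(-43442) = -33910*(-1/43442) = 16955/21721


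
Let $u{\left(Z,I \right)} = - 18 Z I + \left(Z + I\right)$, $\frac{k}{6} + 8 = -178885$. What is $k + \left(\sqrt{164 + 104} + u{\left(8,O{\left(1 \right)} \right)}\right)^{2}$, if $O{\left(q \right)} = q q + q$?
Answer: $-995806 - 1112 \sqrt{67} \approx -1.0049 \cdot 10^{6}$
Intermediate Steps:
$O{\left(q \right)} = q + q^{2}$ ($O{\left(q \right)} = q^{2} + q = q + q^{2}$)
$k = -1073358$ ($k = -48 + 6 \left(-178885\right) = -48 - 1073310 = -1073358$)
$u{\left(Z,I \right)} = I + Z - 18 I Z$ ($u{\left(Z,I \right)} = - 18 I Z + \left(I + Z\right) = I + Z - 18 I Z$)
$k + \left(\sqrt{164 + 104} + u{\left(8,O{\left(1 \right)} \right)}\right)^{2} = -1073358 + \left(\sqrt{164 + 104} + \left(1 \left(1 + 1\right) + 8 - 18 \cdot 1 \left(1 + 1\right) 8\right)\right)^{2} = -1073358 + \left(\sqrt{268} + \left(1 \cdot 2 + 8 - 18 \cdot 1 \cdot 2 \cdot 8\right)\right)^{2} = -1073358 + \left(2 \sqrt{67} + \left(2 + 8 - 36 \cdot 8\right)\right)^{2} = -1073358 + \left(2 \sqrt{67} + \left(2 + 8 - 288\right)\right)^{2} = -1073358 + \left(2 \sqrt{67} - 278\right)^{2} = -1073358 + \left(-278 + 2 \sqrt{67}\right)^{2}$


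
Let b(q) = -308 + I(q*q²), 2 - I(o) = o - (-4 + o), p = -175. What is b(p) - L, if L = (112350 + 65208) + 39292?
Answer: -217160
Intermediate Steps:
I(o) = -2 (I(o) = 2 - (o - (-4 + o)) = 2 - (o + (4 - o)) = 2 - 1*4 = 2 - 4 = -2)
b(q) = -310 (b(q) = -308 - 2 = -310)
L = 216850 (L = 177558 + 39292 = 216850)
b(p) - L = -310 - 1*216850 = -310 - 216850 = -217160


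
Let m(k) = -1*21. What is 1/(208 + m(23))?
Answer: 1/187 ≈ 0.0053476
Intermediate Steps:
m(k) = -21
1/(208 + m(23)) = 1/(208 - 21) = 1/187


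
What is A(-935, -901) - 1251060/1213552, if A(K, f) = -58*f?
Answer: 15854137339/303388 ≈ 52257.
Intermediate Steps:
A(-935, -901) - 1251060/1213552 = -58*(-901) - 1251060/1213552 = 52258 - 1251060/1213552 = 52258 - 1*312765/303388 = 52258 - 312765/303388 = 15854137339/303388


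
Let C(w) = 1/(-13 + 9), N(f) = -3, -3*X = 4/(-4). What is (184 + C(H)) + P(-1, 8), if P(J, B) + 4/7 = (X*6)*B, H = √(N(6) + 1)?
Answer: 5577/28 ≈ 199.18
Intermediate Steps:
X = ⅓ (X = -4/(3*(-4)) = -4*(-1)/(3*4) = -⅓*(-1) = ⅓ ≈ 0.33333)
H = I*√2 (H = √(-3 + 1) = √(-2) = I*√2 ≈ 1.4142*I)
P(J, B) = -4/7 + 2*B (P(J, B) = -4/7 + ((⅓)*6)*B = -4/7 + 2*B)
C(w) = -¼ (C(w) = 1/(-4) = -¼)
(184 + C(H)) + P(-1, 8) = (184 - ¼) + (-4/7 + 2*8) = 735/4 + (-4/7 + 16) = 735/4 + 108/7 = 5577/28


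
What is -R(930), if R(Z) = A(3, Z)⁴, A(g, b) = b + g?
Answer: -757751099121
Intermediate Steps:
R(Z) = (3 + Z)⁴ (R(Z) = (Z + 3)⁴ = (3 + Z)⁴)
-R(930) = -(3 + 930)⁴ = -1*933⁴ = -1*757751099121 = -757751099121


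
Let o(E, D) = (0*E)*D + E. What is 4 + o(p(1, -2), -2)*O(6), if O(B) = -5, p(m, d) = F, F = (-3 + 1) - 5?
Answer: 39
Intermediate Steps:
F = -7 (F = -2 - 5 = -7)
p(m, d) = -7
o(E, D) = E (o(E, D) = 0*D + E = 0 + E = E)
4 + o(p(1, -2), -2)*O(6) = 4 - 7*(-5) = 4 + 35 = 39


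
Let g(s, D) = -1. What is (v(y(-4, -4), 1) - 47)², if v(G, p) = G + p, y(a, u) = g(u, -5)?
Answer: 2209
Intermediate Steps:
y(a, u) = -1
(v(y(-4, -4), 1) - 47)² = ((-1 + 1) - 47)² = (0 - 47)² = (-47)² = 2209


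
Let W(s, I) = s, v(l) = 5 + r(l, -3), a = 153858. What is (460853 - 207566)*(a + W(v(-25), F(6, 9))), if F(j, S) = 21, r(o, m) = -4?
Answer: 38970484533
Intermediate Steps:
v(l) = 1 (v(l) = 5 - 4 = 1)
(460853 - 207566)*(a + W(v(-25), F(6, 9))) = (460853 - 207566)*(153858 + 1) = 253287*153859 = 38970484533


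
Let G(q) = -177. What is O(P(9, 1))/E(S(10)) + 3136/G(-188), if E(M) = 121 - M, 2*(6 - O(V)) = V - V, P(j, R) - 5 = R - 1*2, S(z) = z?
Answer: -115678/6549 ≈ -17.663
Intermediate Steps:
P(j, R) = 3 + R (P(j, R) = 5 + (R - 1*2) = 5 + (R - 2) = 5 + (-2 + R) = 3 + R)
O(V) = 6 (O(V) = 6 - (V - V)/2 = 6 - ½*0 = 6 + 0 = 6)
O(P(9, 1))/E(S(10)) + 3136/G(-188) = 6/(121 - 1*10) + 3136/(-177) = 6/(121 - 10) + 3136*(-1/177) = 6/111 - 3136/177 = 6*(1/111) - 3136/177 = 2/37 - 3136/177 = -115678/6549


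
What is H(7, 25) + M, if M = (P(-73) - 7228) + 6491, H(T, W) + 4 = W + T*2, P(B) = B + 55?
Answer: -720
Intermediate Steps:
P(B) = 55 + B
H(T, W) = -4 + W + 2*T (H(T, W) = -4 + (W + T*2) = -4 + (W + 2*T) = -4 + W + 2*T)
M = -755 (M = ((55 - 73) - 7228) + 6491 = (-18 - 7228) + 6491 = -7246 + 6491 = -755)
H(7, 25) + M = (-4 + 25 + 2*7) - 755 = (-4 + 25 + 14) - 755 = 35 - 755 = -720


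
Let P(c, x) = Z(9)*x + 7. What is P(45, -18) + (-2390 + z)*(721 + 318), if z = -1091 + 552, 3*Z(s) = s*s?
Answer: -3043710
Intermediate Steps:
Z(s) = s²/3 (Z(s) = (s*s)/3 = s²/3)
z = -539
P(c, x) = 7 + 27*x (P(c, x) = ((⅓)*9²)*x + 7 = ((⅓)*81)*x + 7 = 27*x + 7 = 7 + 27*x)
P(45, -18) + (-2390 + z)*(721 + 318) = (7 + 27*(-18)) + (-2390 - 539)*(721 + 318) = (7 - 486) - 2929*1039 = -479 - 3043231 = -3043710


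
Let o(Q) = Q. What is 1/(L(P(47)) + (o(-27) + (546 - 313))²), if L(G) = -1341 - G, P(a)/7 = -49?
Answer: 1/41438 ≈ 2.4132e-5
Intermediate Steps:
P(a) = -343 (P(a) = 7*(-49) = -343)
1/(L(P(47)) + (o(-27) + (546 - 313))²) = 1/((-1341 - 1*(-343)) + (-27 + (546 - 313))²) = 1/((-1341 + 343) + (-27 + 233)²) = 1/(-998 + 206²) = 1/(-998 + 42436) = 1/41438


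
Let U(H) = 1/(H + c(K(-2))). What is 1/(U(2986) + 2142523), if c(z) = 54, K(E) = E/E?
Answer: 3040/6513269921 ≈ 4.6674e-7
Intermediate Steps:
K(E) = 1
U(H) = 1/(54 + H) (U(H) = 1/(H + 54) = 1/(54 + H))
1/(U(2986) + 2142523) = 1/(1/(54 + 2986) + 2142523) = 1/(1/3040 + 2142523) = 1/(6513269921/3040) = 3040/6513269921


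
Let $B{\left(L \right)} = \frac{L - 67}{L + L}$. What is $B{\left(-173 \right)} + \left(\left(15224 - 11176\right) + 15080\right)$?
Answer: $\frac{3309264}{173} \approx 19129.0$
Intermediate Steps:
$B{\left(L \right)} = \frac{-67 + L}{2 L}$
$B{\left(-173 \right)} + \left(\left(15224 - 11176\right) + 15080\right) = \frac{-67 - 173}{2 \left(-173\right)} + \left(\left(15224 - 11176\right) + 15080\right) = \frac{1}{2} \left(- \frac{1}{173}\right) \left(-240\right) + \left(4048 + 15080\right) = \frac{120}{173} + 19128 = \frac{3309264}{173}$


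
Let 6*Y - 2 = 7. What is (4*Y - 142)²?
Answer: 18496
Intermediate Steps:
Y = 3/2 (Y = ⅓ + (⅙)*7 = ⅓ + 7/6 = 3/2 ≈ 1.5000)
(4*Y - 142)² = (4*(3/2) - 142)² = (6 - 142)² = (-136)² = 18496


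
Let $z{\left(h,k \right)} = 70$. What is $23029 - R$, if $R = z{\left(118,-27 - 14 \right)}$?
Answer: $22959$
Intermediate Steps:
$R = 70$
$23029 - R = 23029 - 70 = 22959$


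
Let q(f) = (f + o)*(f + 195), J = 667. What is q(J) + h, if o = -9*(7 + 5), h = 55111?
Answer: 536969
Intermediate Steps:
o = -108 (o = -9*12 = -108)
q(f) = (-108 + f)*(195 + f) (q(f) = (f - 108)*(f + 195) = (-108 + f)*(195 + f))
q(J) + h = (-21060 + 667² + 87*667) + 55111 = (-21060 + 444889 + 58029) + 55111 = 481858 + 55111 = 536969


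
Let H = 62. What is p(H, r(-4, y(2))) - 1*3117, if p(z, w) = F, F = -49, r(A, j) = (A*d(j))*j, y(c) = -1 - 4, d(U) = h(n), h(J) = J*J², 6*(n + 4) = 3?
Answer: -3166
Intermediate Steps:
n = -7/2 (n = -4 + (⅙)*3 = -4 + ½ = -7/2 ≈ -3.5000)
h(J) = J³
d(U) = -343/8 (d(U) = (-7/2)³ = -343/8)
y(c) = -5
r(A, j) = -343*A*j/8 (r(A, j) = (A*(-343/8))*j = (-343*A/8)*j = -343*A*j/8)
p(z, w) = -49
p(H, r(-4, y(2))) - 1*3117 = -49 - 1*3117 = -49 - 3117 = -3166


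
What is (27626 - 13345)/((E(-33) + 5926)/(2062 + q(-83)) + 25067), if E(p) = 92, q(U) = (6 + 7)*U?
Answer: 14038223/24646879 ≈ 0.56957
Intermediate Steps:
q(U) = 13*U
(27626 - 13345)/((E(-33) + 5926)/(2062 + q(-83)) + 25067) = (27626 - 13345)/((92 + 5926)/(2062 + 13*(-83)) + 25067) = 14281/(6018/(2062 - 1079) + 25067) = 14281/(6018/983 + 25067) = 14281/(24646879/983) = 14281*(983/24646879) = 14038223/24646879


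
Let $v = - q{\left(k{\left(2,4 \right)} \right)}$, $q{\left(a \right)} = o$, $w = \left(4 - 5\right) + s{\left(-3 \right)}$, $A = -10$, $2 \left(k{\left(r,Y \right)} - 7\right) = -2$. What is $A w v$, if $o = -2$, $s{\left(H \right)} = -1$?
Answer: $40$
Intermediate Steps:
$k{\left(r,Y \right)} = 6$ ($k{\left(r,Y \right)} = 7 + \frac{1}{2} \left(-2\right) = 7 - 1 = 6$)
$w = -2$ ($w = \left(4 - 5\right) - 1 = -1 - 1 = -2$)
$q{\left(a \right)} = -2$
$v = 2$ ($v = \left(-1\right) \left(-2\right) = 2$)
$A w v = \left(-10\right) \left(-2\right) 2 = 20 \cdot 2 = 40$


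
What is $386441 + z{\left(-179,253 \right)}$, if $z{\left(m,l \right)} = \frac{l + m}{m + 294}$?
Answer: $\frac{44440789}{115} \approx 3.8644 \cdot 10^{5}$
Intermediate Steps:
$z{\left(m,l \right)} = \frac{l + m}{294 + m}$
$386441 + z{\left(-179,253 \right)} = 386441 + \frac{253 - 179}{294 - 179} = 386441 + \frac{1}{115} \cdot 74 = 386441 + \frac{74}{115} = \frac{44440789}{115}$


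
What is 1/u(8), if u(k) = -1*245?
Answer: -1/245 ≈ -0.0040816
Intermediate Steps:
u(k) = -245
1/u(8) = 1/(-245) = -1/245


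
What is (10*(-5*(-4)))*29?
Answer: 5800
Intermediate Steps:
(10*(-5*(-4)))*29 = (10*20)*29 = 200*29 = 5800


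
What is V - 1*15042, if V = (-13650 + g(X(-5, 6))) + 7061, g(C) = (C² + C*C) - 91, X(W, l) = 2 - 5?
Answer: -21704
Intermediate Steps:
X(W, l) = -3
g(C) = -91 + 2*C² (g(C) = (C² + C²) - 91 = 2*C² - 91 = -91 + 2*C²)
V = -6662 (V = (-13650 + (-91 + 2*(-3)²)) + 7061 = (-13650 + (-91 + 2*9)) + 7061 = (-13650 + (-91 + 18)) + 7061 = (-13650 - 73) + 7061 = -13723 + 7061 = -6662)
V - 1*15042 = -6662 - 1*15042 = -6662 - 15042 = -21704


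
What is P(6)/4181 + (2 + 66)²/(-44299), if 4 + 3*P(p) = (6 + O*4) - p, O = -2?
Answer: -19510140/185214119 ≈ -0.10534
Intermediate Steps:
P(p) = -2 - p/3 (P(p) = -4/3 + ((6 - 2*4) - p)/3 = -4/3 + ((6 - 8) - p)/3 = -4/3 + (-2 - p)/3 = -4/3 + (-⅔ - p/3) = -2 - p/3)
P(6)/4181 + (2 + 66)²/(-44299) = (-2 - ⅓*6)/4181 + (2 + 66)²/(-44299) = (-2 - 2)*(1/4181) + 68²*(-1/44299) = -4*1/4181 + 4624*(-1/44299) = -4/4181 - 4624/44299 = -19510140/185214119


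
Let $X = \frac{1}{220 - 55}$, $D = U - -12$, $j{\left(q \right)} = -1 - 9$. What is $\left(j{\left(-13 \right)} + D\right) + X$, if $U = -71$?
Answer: $- \frac{11384}{165} \approx -68.994$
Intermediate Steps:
$j{\left(q \right)} = -10$ ($j{\left(q \right)} = -1 - 9 = -10$)
$D = -59$ ($D = -71 - -12 = -71 + 12 = -59$)
$X = \frac{1}{165} \approx 0.0060606$
$\left(j{\left(-13 \right)} + D\right) + X = \left(-10 - 59\right) + \frac{1}{165} = -69 + \frac{1}{165} = - \frac{11384}{165}$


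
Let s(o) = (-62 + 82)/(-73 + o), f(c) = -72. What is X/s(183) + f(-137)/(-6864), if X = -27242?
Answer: -42851663/286 ≈ -1.4983e+5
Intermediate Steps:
s(o) = 20/(-73 + o)
X/s(183) + f(-137)/(-6864) = -27242/(20/(-73 + 183)) - 72/(-6864) = -27242/(20/110) - 72*(-1/6864) = -27242/(20*(1/110)) + 3/286 = -27242/2/11 + 3/286 = -27242*11/2 + 3/286 = -149831 + 3/286 = -42851663/286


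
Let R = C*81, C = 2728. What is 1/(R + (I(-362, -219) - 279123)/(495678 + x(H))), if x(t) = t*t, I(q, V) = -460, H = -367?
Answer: 630367/139290655673 ≈ 4.5256e-6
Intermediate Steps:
x(t) = t²
R = 220968 (R = 2728*81 = 220968)
1/(R + (I(-362, -219) - 279123)/(495678 + x(H))) = 1/(220968 + (-460 - 279123)/(495678 + (-367)²)) = 1/(220968 - 279583/(495678 + 134689)) = 1/(220968 - 279583/630367) = 1/(139290655673/630367) = 630367/139290655673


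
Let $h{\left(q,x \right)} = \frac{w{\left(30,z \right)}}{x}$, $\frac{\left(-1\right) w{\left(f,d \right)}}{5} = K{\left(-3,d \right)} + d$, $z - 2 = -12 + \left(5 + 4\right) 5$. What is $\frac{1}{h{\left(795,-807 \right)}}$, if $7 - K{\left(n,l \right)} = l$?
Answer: $\frac{807}{35} \approx 23.057$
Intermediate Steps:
$K{\left(n,l \right)} = 7 - l$
$z = 35$ ($z = 2 - \left(12 - \left(5 + 4\right) 5\right) = 2 + \left(-12 + 9 \cdot 5\right) = 2 + \left(-12 + 45\right) = 2 + 33 = 35$)
$w{\left(f,d \right)} = -35$ ($w{\left(f,d \right)} = - 5 \left(\left(7 - d\right) + d\right) = \left(-5\right) 7 = -35$)
$h{\left(q,x \right)} = - \frac{35}{x}$
$\frac{1}{h{\left(795,-807 \right)}} = \frac{1}{\left(-35\right) \frac{1}{-807}} = \frac{1}{\left(-35\right) \left(- \frac{1}{807}\right)} = \frac{1}{\frac{35}{807}} = \frac{807}{35}$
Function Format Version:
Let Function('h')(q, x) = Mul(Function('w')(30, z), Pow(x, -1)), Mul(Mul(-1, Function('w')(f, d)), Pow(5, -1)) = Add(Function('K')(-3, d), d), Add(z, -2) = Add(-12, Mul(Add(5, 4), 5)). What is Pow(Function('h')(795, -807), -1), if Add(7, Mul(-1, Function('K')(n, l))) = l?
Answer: Rational(807, 35) ≈ 23.057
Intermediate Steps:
Function('K')(n, l) = Add(7, Mul(-1, l))
z = 35 (z = Add(2, Add(-12, Mul(Add(5, 4), 5))) = Add(2, Add(-12, Mul(9, 5))) = Add(2, Add(-12, 45)) = Add(2, 33) = 35)
Function('w')(f, d) = -35 (Function('w')(f, d) = Mul(-5, Add(Add(7, Mul(-1, d)), d)) = Mul(-5, 7) = -35)
Function('h')(q, x) = Mul(-35, Pow(x, -1))
Pow(Function('h')(795, -807), -1) = Pow(Mul(-35, Pow(-807, -1)), -1) = Pow(Mul(-35, Rational(-1, 807)), -1) = Pow(Rational(35, 807), -1) = Rational(807, 35)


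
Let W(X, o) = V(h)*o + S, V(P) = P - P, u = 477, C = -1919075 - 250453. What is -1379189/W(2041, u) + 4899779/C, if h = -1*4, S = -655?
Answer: 2988979797547/1421040840 ≈ 2103.4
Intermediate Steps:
C = -2169528
h = -4
V(P) = 0
W(X, o) = -655 (W(X, o) = 0*o - 655 = 0 - 655 = -655)
-1379189/W(2041, u) + 4899779/C = -1379189/(-655) + 4899779/(-2169528) = -1379189*(-1/655) + 4899779*(-1/2169528) = 1379189/655 - 4899779/2169528 = 2988979797547/1421040840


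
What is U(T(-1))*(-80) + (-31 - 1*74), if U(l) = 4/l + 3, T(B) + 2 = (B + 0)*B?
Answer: -25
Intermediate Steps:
T(B) = -2 + B² (T(B) = -2 + (B + 0)*B = -2 + B*B = -2 + B²)
U(l) = 3 + 4/l
U(T(-1))*(-80) + (-31 - 1*74) = (3 + 4/(-2 + (-1)²))*(-80) + (-31 - 1*74) = (3 + 4/(-2 + 1))*(-80) + (-31 - 74) = (3 + 4/(-1))*(-80) - 105 = (3 + 4*(-1))*(-80) - 105 = (3 - 4)*(-80) - 105 = -1*(-80) - 105 = 80 - 105 = -25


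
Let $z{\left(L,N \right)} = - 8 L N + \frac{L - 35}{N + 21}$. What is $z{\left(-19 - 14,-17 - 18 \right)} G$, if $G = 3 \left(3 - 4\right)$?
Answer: $\frac{193938}{7} \approx 27705.0$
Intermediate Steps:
$z{\left(L,N \right)} = \frac{-35 + L}{21 + N} - 8 L N$ ($z{\left(L,N \right)} = - 8 L N + \frac{-35 + L}{21 + N} = \frac{-35 + L}{21 + N} - 8 L N$)
$G = -3$ ($G = 3 \left(-1\right) = -3$)
$z{\left(-19 - 14,-17 - 18 \right)} G = \frac{-35 - 33 - 168 \left(-19 - 14\right) \left(-17 - 18\right) - 8 \left(-19 - 14\right) \left(-17 - 18\right)^{2}}{21 - 35} \left(-3\right) = \frac{-35 - 33 - \left(-5544\right) \left(-35\right) - - 264 \left(-35\right)^{2}}{21 - 35} \left(-3\right) = \frac{-35 - 33 - 194040 - \left(-264\right) 1225}{-14} \left(-3\right) = - \frac{-35 - 33 - 194040 + 323400}{14} \left(-3\right) = \left(- \frac{1}{14}\right) 129292 \left(-3\right) = \left(- \frac{64646}{7}\right) \left(-3\right) = \frac{193938}{7}$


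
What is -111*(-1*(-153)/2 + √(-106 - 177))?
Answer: -16983/2 - 111*I*√283 ≈ -8491.5 - 1867.3*I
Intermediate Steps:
-111*(-1*(-153)/2 + √(-106 - 177)) = -111*(153*(½) + √(-283)) = -111*(153/2 + I*√283) = -16983/2 - 111*I*√283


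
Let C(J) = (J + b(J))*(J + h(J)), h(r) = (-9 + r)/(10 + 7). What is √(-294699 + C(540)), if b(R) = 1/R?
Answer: √12392205/30 ≈ 117.34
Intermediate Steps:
h(r) = -9/17 + r/17 (h(r) = (-9 + r)/17 = (-9 + r)*(1/17) = -9/17 + r/17)
C(J) = (-9/17 + 18*J/17)*(J + 1/J) (C(J) = (J + 1/J)*(J + (-9/17 + J/17)) = (J + 1/J)*(-9/17 + 18*J/17) = (-9/17 + 18*J/17)*(J + 1/J))
√(-294699 + C(540)) = √(-294699 + (9/17)*(-1 - 1*540² + 2*540 + 2*540³)/540) = √(-294699 + (9/17)*(1/540)*(-1 - 1*291600 + 1080 + 2*157464000)) = √(-294699 + (9/17)*(1/540)*(-1 - 291600 + 1080 + 314928000)) = √(-294699 + (9/17)*(1/540)*314637479) = √(-294699 + 18508087/60) = √(826147/60) = √12392205/30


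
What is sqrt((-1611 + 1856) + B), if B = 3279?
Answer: 2*sqrt(881) ≈ 59.363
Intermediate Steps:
sqrt((-1611 + 1856) + B) = sqrt((-1611 + 1856) + 3279) = sqrt(245 + 3279) = sqrt(3524) = 2*sqrt(881)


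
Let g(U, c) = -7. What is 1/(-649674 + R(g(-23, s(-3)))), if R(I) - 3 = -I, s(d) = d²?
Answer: -1/649664 ≈ -1.5393e-6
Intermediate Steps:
R(I) = 3 - I
1/(-649674 + R(g(-23, s(-3)))) = 1/(-649674 + (3 - 1*(-7))) = 1/(-649674 + (3 + 7)) = 1/(-649674 + 10) = 1/(-649664) = -1/649664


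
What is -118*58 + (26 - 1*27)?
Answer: -6845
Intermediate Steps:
-118*58 + (26 - 1*27) = -6844 + (26 - 27) = -6844 - 1 = -6845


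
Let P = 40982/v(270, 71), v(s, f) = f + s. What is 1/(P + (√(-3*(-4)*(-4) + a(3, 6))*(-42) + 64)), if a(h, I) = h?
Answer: 11143/6854828 + 7623*I*√5/6854828 ≈ 0.0016256 + 0.0024866*I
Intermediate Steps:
P = 1322/11 (P = 40982/(71 + 270) = 40982/341 = 40982*(1/341) = 1322/11 ≈ 120.18)
1/(P + (√(-3*(-4)*(-4) + a(3, 6))*(-42) + 64)) = 1/(1322/11 + (√(-3*(-4)*(-4) + 3)*(-42) + 64)) = 1/(1322/11 + (√(12*(-4) + 3)*(-42) + 64)) = 1/(1322/11 + (√(-48 + 3)*(-42) + 64)) = 1/(1322/11 + (√(-45)*(-42) + 64)) = 1/(1322/11 + ((3*I*√5)*(-42) + 64)) = 1/(1322/11 + (-126*I*√5 + 64)) = 1/(1322/11 + (64 - 126*I*√5)) = 1/(2026/11 - 126*I*√5)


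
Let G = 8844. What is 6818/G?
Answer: 3409/4422 ≈ 0.77092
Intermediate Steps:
6818/G = 6818/8844 = 6818*(1/8844) = 3409/4422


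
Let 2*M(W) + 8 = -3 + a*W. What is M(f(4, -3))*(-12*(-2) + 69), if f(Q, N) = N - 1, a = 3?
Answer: -2139/2 ≈ -1069.5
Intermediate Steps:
f(Q, N) = -1 + N
M(W) = -11/2 + 3*W/2 (M(W) = -4 + (-3 + 3*W)/2 = -4 + (-3/2 + 3*W/2) = -11/2 + 3*W/2)
M(f(4, -3))*(-12*(-2) + 69) = (-11/2 + 3*(-1 - 3)/2)*(-12*(-2) + 69) = (-11/2 + (3/2)*(-4))*(24 + 69) = (-11/2 - 6)*93 = -23/2*93 = -2139/2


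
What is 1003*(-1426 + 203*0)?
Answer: -1430278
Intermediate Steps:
1003*(-1426 + 203*0) = 1003*(-1426 + 0) = 1003*(-1426) = -1430278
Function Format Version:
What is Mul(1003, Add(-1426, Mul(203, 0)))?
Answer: -1430278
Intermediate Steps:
Mul(1003, Add(-1426, Mul(203, 0))) = Mul(1003, Add(-1426, 0)) = Mul(1003, -1426) = -1430278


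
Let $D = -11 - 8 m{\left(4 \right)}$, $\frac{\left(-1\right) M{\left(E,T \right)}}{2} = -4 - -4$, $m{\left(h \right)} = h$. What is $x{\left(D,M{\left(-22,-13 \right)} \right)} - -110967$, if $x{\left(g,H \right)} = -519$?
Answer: $110448$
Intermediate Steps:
$M{\left(E,T \right)} = 0$ ($M{\left(E,T \right)} = - 2 \left(-4 - -4\right) = - 2 \left(-4 + 4\right) = \left(-2\right) 0 = 0$)
$D = -43$ ($D = -11 - 32 = -43$)
$x{\left(D,M{\left(-22,-13 \right)} \right)} - -110967 = -519 - -110967 = -519 + 110967 = 110448$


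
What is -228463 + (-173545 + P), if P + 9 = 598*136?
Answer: -320689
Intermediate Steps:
P = 81319 (P = -9 + 598*136 = -9 + 81328 = 81319)
-228463 + (-173545 + P) = -228463 + (-173545 + 81319) = -228463 - 92226 = -320689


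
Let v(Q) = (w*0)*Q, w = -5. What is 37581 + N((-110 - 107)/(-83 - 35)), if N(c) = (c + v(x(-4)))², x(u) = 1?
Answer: 523324933/13924 ≈ 37584.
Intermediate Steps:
v(Q) = 0 (v(Q) = (-5*0)*Q = 0*Q = 0)
N(c) = c² (N(c) = (c + 0)² = c²)
37581 + N((-110 - 107)/(-83 - 35)) = 37581 + ((-110 - 107)/(-83 - 35))² = 37581 + (-217/(-118))² = 37581 + (-217*(-1/118))² = 37581 + (217/118)² = 37581 + 47089/13924 = 523324933/13924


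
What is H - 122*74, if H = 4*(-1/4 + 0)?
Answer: -9029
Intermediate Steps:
H = -1 (H = 4*(-1*1/4 + 0) = 4*(-1/4 + 0) = 4*(-1/4) = -1)
H - 122*74 = -1 - 122*74 = -1 - 9028 = -9029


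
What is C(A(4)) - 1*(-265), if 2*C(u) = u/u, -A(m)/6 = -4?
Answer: 531/2 ≈ 265.50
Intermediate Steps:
A(m) = 24 (A(m) = -6*(-4) = 24)
C(u) = 1/2 (C(u) = (u/u)/2 = (1/2)*1 = 1/2)
C(A(4)) - 1*(-265) = 1/2 - 1*(-265) = 1/2 + 265 = 531/2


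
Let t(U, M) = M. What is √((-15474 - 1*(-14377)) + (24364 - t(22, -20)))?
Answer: √23287 ≈ 152.60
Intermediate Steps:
√((-15474 - 1*(-14377)) + (24364 - t(22, -20))) = √((-15474 - 1*(-14377)) + (24364 - 1*(-20))) = √((-15474 + 14377) + (24364 + 20)) = √(-1097 + 24384) = √23287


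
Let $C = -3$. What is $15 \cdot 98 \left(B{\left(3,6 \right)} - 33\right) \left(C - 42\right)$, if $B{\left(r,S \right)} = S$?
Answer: $1786050$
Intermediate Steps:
$15 \cdot 98 \left(B{\left(3,6 \right)} - 33\right) \left(C - 42\right) = 15 \cdot 98 \left(6 - 33\right) \left(-3 - 42\right) = 1470 \left(\left(-27\right) \left(-45\right)\right) = 1470 \cdot 1215 = 1786050$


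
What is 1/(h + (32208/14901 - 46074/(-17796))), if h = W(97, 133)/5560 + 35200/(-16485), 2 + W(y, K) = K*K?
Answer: 135029621330520/782674227044519 ≈ 0.17252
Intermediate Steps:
W(y, K) = -2 + K**2 (W(y, K) = -2 + K*K = -2 + K**2)
h = 19171639/18331320 (h = (-2 + 133**2)/5560 + 35200/(-16485) = (-2 + 17689)*(1/5560) + 35200*(-1/16485) = 17687*(1/5560) - 7040/3297 = 17687/5560 - 7040/3297 = 19171639/18331320 ≈ 1.0458)
1/(h + (32208/14901 - 46074/(-17796))) = 1/(19171639/18331320 + (32208/14901 - 46074/(-17796))) = 1/(19171639/18331320 + (32208*(1/14901) - 46074*(-1/17796))) = 1/(19171639/18331320 + (10736/4967 + 7679/2966)) = 1/(19171639/18331320 + 69984569/14732122) = 1/(782674227044519/135029621330520) = 135029621330520/782674227044519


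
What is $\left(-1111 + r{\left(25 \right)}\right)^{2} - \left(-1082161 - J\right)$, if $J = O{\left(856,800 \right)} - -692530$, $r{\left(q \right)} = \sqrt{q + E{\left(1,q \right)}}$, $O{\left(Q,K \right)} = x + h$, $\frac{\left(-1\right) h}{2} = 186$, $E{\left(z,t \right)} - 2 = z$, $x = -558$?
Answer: $3008110 - 4444 \sqrt{7} \approx 2.9964 \cdot 10^{6}$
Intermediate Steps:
$E{\left(z,t \right)} = 2 + z$
$h = -372$ ($h = \left(-2\right) 186 = -372$)
$O{\left(Q,K \right)} = -930$ ($O{\left(Q,K \right)} = -558 - 372 = -930$)
$r{\left(q \right)} = \sqrt{3 + q}$ ($r{\left(q \right)} = \sqrt{q + \left(2 + 1\right)} = \sqrt{q + 3} = \sqrt{3 + q}$)
$J = 691600$ ($J = -930 - -692530 = -930 + 692530 = 691600$)
$\left(-1111 + r{\left(25 \right)}\right)^{2} - \left(-1082161 - J\right) = \left(-1111 + \sqrt{3 + 25}\right)^{2} - \left(-1082161 - 691600\right) = \left(-1111 + \sqrt{28}\right)^{2} - \left(-1082161 - 691600\right) = \left(-1111 + 2 \sqrt{7}\right)^{2} - -1773761 = \left(-1111 + 2 \sqrt{7}\right)^{2} + 1773761 = 1773761 + \left(-1111 + 2 \sqrt{7}\right)^{2}$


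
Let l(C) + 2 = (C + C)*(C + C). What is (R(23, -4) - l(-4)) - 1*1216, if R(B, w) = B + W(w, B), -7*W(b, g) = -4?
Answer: -8781/7 ≈ -1254.4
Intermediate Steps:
W(b, g) = 4/7 (W(b, g) = -⅐*(-4) = 4/7)
l(C) = -2 + 4*C² (l(C) = -2 + (C + C)*(C + C) = -2 + (2*C)*(2*C) = -2 + 4*C²)
R(B, w) = 4/7 + B (R(B, w) = B + 4/7 = 4/7 + B)
(R(23, -4) - l(-4)) - 1*1216 = ((4/7 + 23) - (-2 + 4*(-4)²)) - 1*1216 = (165/7 - (-2 + 4*16)) - 1216 = (165/7 - (-2 + 64)) - 1216 = (165/7 - 1*62) - 1216 = (165/7 - 62) - 1216 = -269/7 - 1216 = -8781/7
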